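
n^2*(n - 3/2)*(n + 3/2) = n^4 - 9*n^2/4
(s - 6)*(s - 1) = s^2 - 7*s + 6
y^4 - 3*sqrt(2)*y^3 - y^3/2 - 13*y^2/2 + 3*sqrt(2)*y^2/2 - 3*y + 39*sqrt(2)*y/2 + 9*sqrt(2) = (y - 3)*(y - 3*sqrt(2))*(sqrt(2)*y/2 + sqrt(2))*(sqrt(2)*y + sqrt(2)/2)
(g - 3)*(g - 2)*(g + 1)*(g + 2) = g^4 - 2*g^3 - 7*g^2 + 8*g + 12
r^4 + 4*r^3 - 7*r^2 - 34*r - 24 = (r - 3)*(r + 1)*(r + 2)*(r + 4)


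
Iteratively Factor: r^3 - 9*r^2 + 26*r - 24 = (r - 4)*(r^2 - 5*r + 6) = (r - 4)*(r - 3)*(r - 2)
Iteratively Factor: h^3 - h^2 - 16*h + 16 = (h - 4)*(h^2 + 3*h - 4) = (h - 4)*(h + 4)*(h - 1)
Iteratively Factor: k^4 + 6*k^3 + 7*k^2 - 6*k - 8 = (k + 2)*(k^3 + 4*k^2 - k - 4) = (k - 1)*(k + 2)*(k^2 + 5*k + 4) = (k - 1)*(k + 1)*(k + 2)*(k + 4)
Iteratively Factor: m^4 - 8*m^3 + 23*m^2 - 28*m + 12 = (m - 3)*(m^3 - 5*m^2 + 8*m - 4) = (m - 3)*(m - 2)*(m^2 - 3*m + 2) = (m - 3)*(m - 2)^2*(m - 1)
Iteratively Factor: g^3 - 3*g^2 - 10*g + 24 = (g - 4)*(g^2 + g - 6) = (g - 4)*(g - 2)*(g + 3)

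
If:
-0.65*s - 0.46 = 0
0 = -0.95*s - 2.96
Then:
No Solution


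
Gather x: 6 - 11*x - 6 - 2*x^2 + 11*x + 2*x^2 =0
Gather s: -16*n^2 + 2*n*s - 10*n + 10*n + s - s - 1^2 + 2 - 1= -16*n^2 + 2*n*s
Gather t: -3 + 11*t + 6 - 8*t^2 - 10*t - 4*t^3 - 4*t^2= -4*t^3 - 12*t^2 + t + 3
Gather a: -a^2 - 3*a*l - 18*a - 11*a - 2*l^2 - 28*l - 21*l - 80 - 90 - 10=-a^2 + a*(-3*l - 29) - 2*l^2 - 49*l - 180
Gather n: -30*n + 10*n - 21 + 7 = -20*n - 14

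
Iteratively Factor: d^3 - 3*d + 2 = (d - 1)*(d^2 + d - 2) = (d - 1)^2*(d + 2)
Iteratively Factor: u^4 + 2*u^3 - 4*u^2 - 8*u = (u + 2)*(u^3 - 4*u) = (u - 2)*(u + 2)*(u^2 + 2*u) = (u - 2)*(u + 2)^2*(u)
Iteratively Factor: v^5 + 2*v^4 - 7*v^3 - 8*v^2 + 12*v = (v - 2)*(v^4 + 4*v^3 + v^2 - 6*v) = (v - 2)*(v + 3)*(v^3 + v^2 - 2*v) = v*(v - 2)*(v + 3)*(v^2 + v - 2) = v*(v - 2)*(v - 1)*(v + 3)*(v + 2)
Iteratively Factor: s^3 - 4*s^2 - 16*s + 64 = (s - 4)*(s^2 - 16) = (s - 4)^2*(s + 4)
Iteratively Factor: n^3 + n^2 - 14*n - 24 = (n + 3)*(n^2 - 2*n - 8) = (n + 2)*(n + 3)*(n - 4)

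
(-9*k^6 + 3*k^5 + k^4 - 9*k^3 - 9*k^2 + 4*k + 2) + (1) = -9*k^6 + 3*k^5 + k^4 - 9*k^3 - 9*k^2 + 4*k + 3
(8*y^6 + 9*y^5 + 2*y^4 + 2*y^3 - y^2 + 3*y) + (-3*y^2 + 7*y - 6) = 8*y^6 + 9*y^5 + 2*y^4 + 2*y^3 - 4*y^2 + 10*y - 6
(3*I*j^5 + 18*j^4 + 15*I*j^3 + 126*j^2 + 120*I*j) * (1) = 3*I*j^5 + 18*j^4 + 15*I*j^3 + 126*j^2 + 120*I*j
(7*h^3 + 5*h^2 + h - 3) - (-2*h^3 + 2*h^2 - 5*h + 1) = 9*h^3 + 3*h^2 + 6*h - 4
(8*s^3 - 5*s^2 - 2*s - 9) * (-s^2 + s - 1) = -8*s^5 + 13*s^4 - 11*s^3 + 12*s^2 - 7*s + 9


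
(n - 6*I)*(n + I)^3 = n^4 - 3*I*n^3 + 15*n^2 + 17*I*n - 6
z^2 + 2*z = z*(z + 2)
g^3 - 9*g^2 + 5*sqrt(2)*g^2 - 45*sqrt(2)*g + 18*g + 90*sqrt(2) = (g - 6)*(g - 3)*(g + 5*sqrt(2))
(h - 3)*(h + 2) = h^2 - h - 6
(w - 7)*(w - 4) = w^2 - 11*w + 28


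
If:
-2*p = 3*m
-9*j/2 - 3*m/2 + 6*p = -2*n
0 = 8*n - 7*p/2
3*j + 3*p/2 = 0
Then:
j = 0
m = 0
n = 0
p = 0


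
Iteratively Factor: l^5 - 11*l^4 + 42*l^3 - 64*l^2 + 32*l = (l - 2)*(l^4 - 9*l^3 + 24*l^2 - 16*l) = (l - 2)*(l - 1)*(l^3 - 8*l^2 + 16*l) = (l - 4)*(l - 2)*(l - 1)*(l^2 - 4*l) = (l - 4)^2*(l - 2)*(l - 1)*(l)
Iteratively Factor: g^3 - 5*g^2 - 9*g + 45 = (g - 5)*(g^2 - 9) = (g - 5)*(g - 3)*(g + 3)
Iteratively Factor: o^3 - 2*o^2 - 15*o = (o + 3)*(o^2 - 5*o) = o*(o + 3)*(o - 5)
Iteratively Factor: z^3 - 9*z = (z + 3)*(z^2 - 3*z) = z*(z + 3)*(z - 3)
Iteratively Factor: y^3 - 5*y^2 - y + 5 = (y + 1)*(y^2 - 6*y + 5) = (y - 5)*(y + 1)*(y - 1)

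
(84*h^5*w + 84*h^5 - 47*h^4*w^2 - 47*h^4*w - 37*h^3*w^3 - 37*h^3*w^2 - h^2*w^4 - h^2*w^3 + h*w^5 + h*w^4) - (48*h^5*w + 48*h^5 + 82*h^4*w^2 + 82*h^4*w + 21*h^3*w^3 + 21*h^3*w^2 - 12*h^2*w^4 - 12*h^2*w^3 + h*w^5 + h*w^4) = 36*h^5*w + 36*h^5 - 129*h^4*w^2 - 129*h^4*w - 58*h^3*w^3 - 58*h^3*w^2 + 11*h^2*w^4 + 11*h^2*w^3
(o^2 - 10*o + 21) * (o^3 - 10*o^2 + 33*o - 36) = o^5 - 20*o^4 + 154*o^3 - 576*o^2 + 1053*o - 756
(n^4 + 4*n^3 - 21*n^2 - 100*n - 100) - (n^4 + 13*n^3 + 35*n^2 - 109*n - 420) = -9*n^3 - 56*n^2 + 9*n + 320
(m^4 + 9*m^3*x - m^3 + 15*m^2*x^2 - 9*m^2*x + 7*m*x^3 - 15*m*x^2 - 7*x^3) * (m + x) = m^5 + 10*m^4*x - m^4 + 24*m^3*x^2 - 10*m^3*x + 22*m^2*x^3 - 24*m^2*x^2 + 7*m*x^4 - 22*m*x^3 - 7*x^4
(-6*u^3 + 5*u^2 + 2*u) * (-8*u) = 48*u^4 - 40*u^3 - 16*u^2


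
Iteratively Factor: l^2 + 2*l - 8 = (l + 4)*(l - 2)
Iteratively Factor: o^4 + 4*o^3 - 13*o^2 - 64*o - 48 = (o - 4)*(o^3 + 8*o^2 + 19*o + 12) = (o - 4)*(o + 3)*(o^2 + 5*o + 4) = (o - 4)*(o + 1)*(o + 3)*(o + 4)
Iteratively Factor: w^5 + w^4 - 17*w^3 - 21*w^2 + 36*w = (w + 3)*(w^4 - 2*w^3 - 11*w^2 + 12*w) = (w + 3)^2*(w^3 - 5*w^2 + 4*w) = w*(w + 3)^2*(w^2 - 5*w + 4) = w*(w - 4)*(w + 3)^2*(w - 1)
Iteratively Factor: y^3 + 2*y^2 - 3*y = (y + 3)*(y^2 - y) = y*(y + 3)*(y - 1)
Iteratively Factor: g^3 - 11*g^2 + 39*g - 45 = (g - 5)*(g^2 - 6*g + 9) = (g - 5)*(g - 3)*(g - 3)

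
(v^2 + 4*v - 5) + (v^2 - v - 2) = 2*v^2 + 3*v - 7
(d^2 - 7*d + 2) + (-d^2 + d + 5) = 7 - 6*d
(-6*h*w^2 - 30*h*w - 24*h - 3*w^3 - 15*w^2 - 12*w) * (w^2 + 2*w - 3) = -6*h*w^4 - 42*h*w^3 - 66*h*w^2 + 42*h*w + 72*h - 3*w^5 - 21*w^4 - 33*w^3 + 21*w^2 + 36*w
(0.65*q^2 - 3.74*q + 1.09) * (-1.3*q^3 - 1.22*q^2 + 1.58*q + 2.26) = -0.845*q^5 + 4.069*q^4 + 4.1728*q^3 - 5.77*q^2 - 6.7302*q + 2.4634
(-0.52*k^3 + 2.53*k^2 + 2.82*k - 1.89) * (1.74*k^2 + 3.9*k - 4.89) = -0.9048*k^5 + 2.3742*k^4 + 17.3166*k^3 - 4.6623*k^2 - 21.1608*k + 9.2421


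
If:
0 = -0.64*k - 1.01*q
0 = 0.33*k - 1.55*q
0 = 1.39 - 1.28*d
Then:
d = 1.09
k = 0.00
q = 0.00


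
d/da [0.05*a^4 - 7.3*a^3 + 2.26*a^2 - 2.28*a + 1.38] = 0.2*a^3 - 21.9*a^2 + 4.52*a - 2.28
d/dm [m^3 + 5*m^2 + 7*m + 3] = 3*m^2 + 10*m + 7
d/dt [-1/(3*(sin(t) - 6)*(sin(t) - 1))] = (2*sin(t) - 7)*cos(t)/(3*(sin(t) - 6)^2*(sin(t) - 1)^2)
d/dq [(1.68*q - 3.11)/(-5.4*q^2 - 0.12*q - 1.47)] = (9.072*q^2 - 33.588*q - 2.8428)/(29.16*q^4 + 1.296*q^3 + 15.8904*q^2 + 0.3528*q + 2.1609)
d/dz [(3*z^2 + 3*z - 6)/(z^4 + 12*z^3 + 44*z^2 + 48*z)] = 3*(-2*z^3 - 7*z^2 + 20*z + 24)/(z^2*(z^4 + 20*z^3 + 148*z^2 + 480*z + 576))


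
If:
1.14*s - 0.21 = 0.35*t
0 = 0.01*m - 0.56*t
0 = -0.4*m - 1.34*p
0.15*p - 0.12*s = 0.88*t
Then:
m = -0.36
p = 0.11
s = 0.18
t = -0.01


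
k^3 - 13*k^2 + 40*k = k*(k - 8)*(k - 5)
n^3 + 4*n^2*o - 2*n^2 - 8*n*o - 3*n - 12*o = (n - 3)*(n + 1)*(n + 4*o)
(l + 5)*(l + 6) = l^2 + 11*l + 30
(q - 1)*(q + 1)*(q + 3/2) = q^3 + 3*q^2/2 - q - 3/2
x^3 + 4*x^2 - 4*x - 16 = (x - 2)*(x + 2)*(x + 4)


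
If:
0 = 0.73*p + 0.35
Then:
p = -0.48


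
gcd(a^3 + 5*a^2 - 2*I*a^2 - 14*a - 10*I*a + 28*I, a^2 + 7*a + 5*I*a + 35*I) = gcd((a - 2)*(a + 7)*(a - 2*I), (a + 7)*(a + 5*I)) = a + 7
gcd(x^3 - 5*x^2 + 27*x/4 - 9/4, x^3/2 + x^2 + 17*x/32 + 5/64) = 1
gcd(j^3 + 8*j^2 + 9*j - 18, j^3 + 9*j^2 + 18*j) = j^2 + 9*j + 18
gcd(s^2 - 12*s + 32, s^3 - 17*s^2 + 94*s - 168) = s - 4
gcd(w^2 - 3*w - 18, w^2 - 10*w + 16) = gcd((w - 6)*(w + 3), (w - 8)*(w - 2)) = 1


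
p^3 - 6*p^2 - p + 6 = (p - 6)*(p - 1)*(p + 1)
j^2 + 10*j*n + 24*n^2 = (j + 4*n)*(j + 6*n)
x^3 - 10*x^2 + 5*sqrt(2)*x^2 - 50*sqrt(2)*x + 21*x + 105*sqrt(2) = (x - 7)*(x - 3)*(x + 5*sqrt(2))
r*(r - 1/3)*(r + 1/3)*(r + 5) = r^4 + 5*r^3 - r^2/9 - 5*r/9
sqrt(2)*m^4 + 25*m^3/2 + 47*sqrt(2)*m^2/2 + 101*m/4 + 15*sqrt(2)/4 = (m + sqrt(2)/2)*(m + 5*sqrt(2)/2)*(m + 3*sqrt(2))*(sqrt(2)*m + 1/2)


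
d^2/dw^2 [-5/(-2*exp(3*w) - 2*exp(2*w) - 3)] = 10*(4*(3*exp(w) + 2)^2*exp(2*w) - (9*exp(w) + 4)*(2*exp(3*w) + 2*exp(2*w) + 3))*exp(2*w)/(2*exp(3*w) + 2*exp(2*w) + 3)^3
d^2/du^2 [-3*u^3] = -18*u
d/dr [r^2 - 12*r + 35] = 2*r - 12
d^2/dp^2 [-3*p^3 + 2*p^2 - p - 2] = 4 - 18*p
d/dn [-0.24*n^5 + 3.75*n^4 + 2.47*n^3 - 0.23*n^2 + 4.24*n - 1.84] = -1.2*n^4 + 15.0*n^3 + 7.41*n^2 - 0.46*n + 4.24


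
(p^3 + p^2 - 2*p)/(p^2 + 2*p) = p - 1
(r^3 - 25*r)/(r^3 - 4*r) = (r^2 - 25)/(r^2 - 4)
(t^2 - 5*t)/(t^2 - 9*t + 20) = t/(t - 4)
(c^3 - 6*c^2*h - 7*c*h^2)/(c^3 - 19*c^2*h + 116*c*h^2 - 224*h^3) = c*(c + h)/(c^2 - 12*c*h + 32*h^2)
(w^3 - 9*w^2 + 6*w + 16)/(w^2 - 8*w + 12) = (w^2 - 7*w - 8)/(w - 6)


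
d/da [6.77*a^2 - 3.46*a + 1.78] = 13.54*a - 3.46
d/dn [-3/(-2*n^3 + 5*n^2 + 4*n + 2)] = 6*(-3*n^2 + 5*n + 2)/(-2*n^3 + 5*n^2 + 4*n + 2)^2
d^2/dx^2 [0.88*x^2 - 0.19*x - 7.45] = 1.76000000000000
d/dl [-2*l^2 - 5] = -4*l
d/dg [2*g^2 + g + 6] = 4*g + 1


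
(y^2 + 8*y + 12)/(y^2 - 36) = (y + 2)/(y - 6)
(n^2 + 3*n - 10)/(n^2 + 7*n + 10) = (n - 2)/(n + 2)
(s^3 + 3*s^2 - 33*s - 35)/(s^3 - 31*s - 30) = (s^2 + 2*s - 35)/(s^2 - s - 30)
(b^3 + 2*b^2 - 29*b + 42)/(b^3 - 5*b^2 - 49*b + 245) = (b^2 - 5*b + 6)/(b^2 - 12*b + 35)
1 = 1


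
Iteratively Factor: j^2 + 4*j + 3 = (j + 1)*(j + 3)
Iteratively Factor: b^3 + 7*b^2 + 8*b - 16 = (b + 4)*(b^2 + 3*b - 4) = (b + 4)^2*(b - 1)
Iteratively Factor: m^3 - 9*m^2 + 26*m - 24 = (m - 2)*(m^2 - 7*m + 12) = (m - 4)*(m - 2)*(m - 3)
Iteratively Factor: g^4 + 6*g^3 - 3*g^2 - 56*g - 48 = (g + 1)*(g^3 + 5*g^2 - 8*g - 48) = (g - 3)*(g + 1)*(g^2 + 8*g + 16) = (g - 3)*(g + 1)*(g + 4)*(g + 4)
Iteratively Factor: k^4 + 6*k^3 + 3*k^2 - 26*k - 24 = (k + 3)*(k^3 + 3*k^2 - 6*k - 8) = (k + 3)*(k + 4)*(k^2 - k - 2) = (k + 1)*(k + 3)*(k + 4)*(k - 2)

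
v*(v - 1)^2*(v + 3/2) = v^4 - v^3/2 - 2*v^2 + 3*v/2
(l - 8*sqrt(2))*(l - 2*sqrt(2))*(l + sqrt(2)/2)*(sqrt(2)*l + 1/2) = sqrt(2)*l^4 - 37*l^3/2 + 69*sqrt(2)*l^2/4 + 43*l + 8*sqrt(2)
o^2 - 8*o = o*(o - 8)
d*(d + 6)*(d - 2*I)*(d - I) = d^4 + 6*d^3 - 3*I*d^3 - 2*d^2 - 18*I*d^2 - 12*d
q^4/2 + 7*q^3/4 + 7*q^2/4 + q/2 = q*(q/2 + 1/2)*(q + 1/2)*(q + 2)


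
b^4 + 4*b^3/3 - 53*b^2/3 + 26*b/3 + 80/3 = (b - 8/3)*(b - 2)*(b + 1)*(b + 5)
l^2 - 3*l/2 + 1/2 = (l - 1)*(l - 1/2)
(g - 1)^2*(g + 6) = g^3 + 4*g^2 - 11*g + 6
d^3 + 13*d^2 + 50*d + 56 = (d + 2)*(d + 4)*(d + 7)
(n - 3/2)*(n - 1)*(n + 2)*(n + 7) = n^4 + 13*n^3/2 - 7*n^2 - 43*n/2 + 21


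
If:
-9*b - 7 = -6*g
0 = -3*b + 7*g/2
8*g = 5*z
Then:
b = -49/27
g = -14/9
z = -112/45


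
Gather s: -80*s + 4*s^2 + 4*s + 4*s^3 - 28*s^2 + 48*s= 4*s^3 - 24*s^2 - 28*s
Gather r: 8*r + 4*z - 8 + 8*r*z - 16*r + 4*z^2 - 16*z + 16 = r*(8*z - 8) + 4*z^2 - 12*z + 8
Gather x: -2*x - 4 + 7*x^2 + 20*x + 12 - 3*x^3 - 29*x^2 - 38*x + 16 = -3*x^3 - 22*x^2 - 20*x + 24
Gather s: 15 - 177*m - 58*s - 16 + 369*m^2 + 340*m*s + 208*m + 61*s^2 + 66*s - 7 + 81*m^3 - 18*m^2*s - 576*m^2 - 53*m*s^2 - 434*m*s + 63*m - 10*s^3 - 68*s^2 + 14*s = 81*m^3 - 207*m^2 + 94*m - 10*s^3 + s^2*(-53*m - 7) + s*(-18*m^2 - 94*m + 22) - 8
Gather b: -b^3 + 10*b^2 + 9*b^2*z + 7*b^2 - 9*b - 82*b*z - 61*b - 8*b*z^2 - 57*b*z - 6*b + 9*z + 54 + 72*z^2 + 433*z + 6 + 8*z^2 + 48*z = -b^3 + b^2*(9*z + 17) + b*(-8*z^2 - 139*z - 76) + 80*z^2 + 490*z + 60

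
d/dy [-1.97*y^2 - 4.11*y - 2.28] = -3.94*y - 4.11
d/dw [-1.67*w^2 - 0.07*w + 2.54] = -3.34*w - 0.07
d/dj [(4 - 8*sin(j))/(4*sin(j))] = -cos(j)/sin(j)^2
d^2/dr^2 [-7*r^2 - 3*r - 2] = -14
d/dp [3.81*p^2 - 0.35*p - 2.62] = 7.62*p - 0.35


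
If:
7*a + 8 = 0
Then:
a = -8/7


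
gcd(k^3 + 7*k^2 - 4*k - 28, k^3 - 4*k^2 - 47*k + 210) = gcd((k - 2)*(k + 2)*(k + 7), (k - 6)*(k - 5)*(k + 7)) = k + 7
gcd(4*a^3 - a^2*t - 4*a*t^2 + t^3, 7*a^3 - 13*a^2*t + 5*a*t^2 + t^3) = -a + t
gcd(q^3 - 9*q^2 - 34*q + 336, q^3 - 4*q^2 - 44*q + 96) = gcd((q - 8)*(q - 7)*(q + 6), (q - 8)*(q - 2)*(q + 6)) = q^2 - 2*q - 48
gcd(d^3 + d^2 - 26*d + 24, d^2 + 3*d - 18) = d + 6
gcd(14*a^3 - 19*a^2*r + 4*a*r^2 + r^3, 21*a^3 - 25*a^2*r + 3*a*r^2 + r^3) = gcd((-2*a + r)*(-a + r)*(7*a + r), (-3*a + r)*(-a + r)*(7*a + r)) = -7*a^2 + 6*a*r + r^2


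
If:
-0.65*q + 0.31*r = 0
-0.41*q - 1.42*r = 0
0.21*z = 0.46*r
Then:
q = 0.00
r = 0.00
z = 0.00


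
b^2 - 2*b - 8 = (b - 4)*(b + 2)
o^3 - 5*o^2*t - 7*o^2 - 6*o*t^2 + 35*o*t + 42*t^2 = (o - 7)*(o - 6*t)*(o + t)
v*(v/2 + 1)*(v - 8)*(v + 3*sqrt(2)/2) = v^4/2 - 3*v^3 + 3*sqrt(2)*v^3/4 - 8*v^2 - 9*sqrt(2)*v^2/2 - 12*sqrt(2)*v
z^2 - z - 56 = (z - 8)*(z + 7)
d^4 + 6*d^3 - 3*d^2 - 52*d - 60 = (d - 3)*(d + 2)^2*(d + 5)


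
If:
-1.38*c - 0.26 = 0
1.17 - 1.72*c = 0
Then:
No Solution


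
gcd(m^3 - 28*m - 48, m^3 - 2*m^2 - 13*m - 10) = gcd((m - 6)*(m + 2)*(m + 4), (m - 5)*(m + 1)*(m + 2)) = m + 2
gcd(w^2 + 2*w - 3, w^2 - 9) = w + 3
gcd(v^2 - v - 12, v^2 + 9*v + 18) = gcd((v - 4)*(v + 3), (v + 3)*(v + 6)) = v + 3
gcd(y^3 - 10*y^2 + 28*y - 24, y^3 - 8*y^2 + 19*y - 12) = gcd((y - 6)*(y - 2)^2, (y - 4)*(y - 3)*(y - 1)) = 1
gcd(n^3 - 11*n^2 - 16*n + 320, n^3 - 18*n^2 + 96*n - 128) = n^2 - 16*n + 64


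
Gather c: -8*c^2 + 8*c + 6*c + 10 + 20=-8*c^2 + 14*c + 30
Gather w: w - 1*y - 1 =w - y - 1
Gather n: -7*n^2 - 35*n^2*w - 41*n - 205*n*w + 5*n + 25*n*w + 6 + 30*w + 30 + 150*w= n^2*(-35*w - 7) + n*(-180*w - 36) + 180*w + 36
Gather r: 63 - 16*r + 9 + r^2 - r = r^2 - 17*r + 72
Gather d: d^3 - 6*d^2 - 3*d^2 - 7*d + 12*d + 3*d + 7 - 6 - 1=d^3 - 9*d^2 + 8*d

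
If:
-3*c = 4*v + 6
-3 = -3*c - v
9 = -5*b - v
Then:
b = -6/5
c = 2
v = -3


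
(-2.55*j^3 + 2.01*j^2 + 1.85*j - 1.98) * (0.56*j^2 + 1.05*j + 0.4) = -1.428*j^5 - 1.5519*j^4 + 2.1265*j^3 + 1.6377*j^2 - 1.339*j - 0.792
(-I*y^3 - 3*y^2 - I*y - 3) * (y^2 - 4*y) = -I*y^5 - 3*y^4 + 4*I*y^4 + 12*y^3 - I*y^3 - 3*y^2 + 4*I*y^2 + 12*y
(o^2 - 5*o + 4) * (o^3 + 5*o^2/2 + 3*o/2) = o^5 - 5*o^4/2 - 7*o^3 + 5*o^2/2 + 6*o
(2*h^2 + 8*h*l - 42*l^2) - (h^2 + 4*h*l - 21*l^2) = h^2 + 4*h*l - 21*l^2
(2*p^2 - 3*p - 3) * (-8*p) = -16*p^3 + 24*p^2 + 24*p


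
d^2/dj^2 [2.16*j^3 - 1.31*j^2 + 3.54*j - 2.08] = 12.96*j - 2.62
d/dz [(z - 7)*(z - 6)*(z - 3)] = 3*z^2 - 32*z + 81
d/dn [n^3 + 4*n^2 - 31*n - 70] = 3*n^2 + 8*n - 31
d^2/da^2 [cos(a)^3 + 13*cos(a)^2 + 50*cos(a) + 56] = -203*cos(a)/4 - 26*cos(2*a) - 9*cos(3*a)/4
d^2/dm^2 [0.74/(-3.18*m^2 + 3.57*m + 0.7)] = (-14.966352*m^2 + 16.801848*m + 0.74*(6.36*m - 3.57)*(12.72*m - 7.14) + 3.29448)/(-3.18*m^2 + 3.57*m + 0.7)^3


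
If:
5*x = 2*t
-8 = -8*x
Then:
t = 5/2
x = 1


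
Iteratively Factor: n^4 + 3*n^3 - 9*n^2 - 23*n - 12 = (n + 4)*(n^3 - n^2 - 5*n - 3) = (n + 1)*(n + 4)*(n^2 - 2*n - 3) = (n - 3)*(n + 1)*(n + 4)*(n + 1)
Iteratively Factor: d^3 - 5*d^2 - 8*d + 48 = (d - 4)*(d^2 - d - 12) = (d - 4)^2*(d + 3)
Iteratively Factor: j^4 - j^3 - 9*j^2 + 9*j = (j + 3)*(j^3 - 4*j^2 + 3*j) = (j - 3)*(j + 3)*(j^2 - j) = j*(j - 3)*(j + 3)*(j - 1)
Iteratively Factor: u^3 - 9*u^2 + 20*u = (u - 5)*(u^2 - 4*u) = u*(u - 5)*(u - 4)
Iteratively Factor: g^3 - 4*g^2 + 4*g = (g)*(g^2 - 4*g + 4) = g*(g - 2)*(g - 2)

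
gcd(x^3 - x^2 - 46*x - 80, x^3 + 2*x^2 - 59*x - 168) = x - 8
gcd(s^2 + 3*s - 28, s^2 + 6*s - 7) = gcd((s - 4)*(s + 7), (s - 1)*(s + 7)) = s + 7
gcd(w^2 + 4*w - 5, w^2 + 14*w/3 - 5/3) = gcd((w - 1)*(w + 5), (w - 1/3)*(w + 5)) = w + 5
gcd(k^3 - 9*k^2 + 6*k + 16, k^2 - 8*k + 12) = k - 2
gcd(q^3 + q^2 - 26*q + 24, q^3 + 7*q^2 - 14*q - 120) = q^2 + 2*q - 24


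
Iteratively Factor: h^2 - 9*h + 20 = (h - 4)*(h - 5)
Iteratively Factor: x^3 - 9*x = (x)*(x^2 - 9) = x*(x - 3)*(x + 3)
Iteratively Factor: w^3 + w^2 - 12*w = (w)*(w^2 + w - 12) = w*(w - 3)*(w + 4)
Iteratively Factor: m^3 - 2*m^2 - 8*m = (m - 4)*(m^2 + 2*m) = (m - 4)*(m + 2)*(m)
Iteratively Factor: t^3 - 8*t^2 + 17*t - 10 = (t - 2)*(t^2 - 6*t + 5) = (t - 2)*(t - 1)*(t - 5)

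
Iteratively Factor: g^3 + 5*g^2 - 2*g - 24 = (g + 3)*(g^2 + 2*g - 8) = (g - 2)*(g + 3)*(g + 4)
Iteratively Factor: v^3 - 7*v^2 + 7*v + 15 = (v - 5)*(v^2 - 2*v - 3) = (v - 5)*(v + 1)*(v - 3)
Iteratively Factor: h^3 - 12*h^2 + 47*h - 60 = (h - 5)*(h^2 - 7*h + 12) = (h - 5)*(h - 3)*(h - 4)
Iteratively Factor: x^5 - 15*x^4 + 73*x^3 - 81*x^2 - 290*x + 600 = (x - 3)*(x^4 - 12*x^3 + 37*x^2 + 30*x - 200) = (x - 5)*(x - 3)*(x^3 - 7*x^2 + 2*x + 40) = (x - 5)^2*(x - 3)*(x^2 - 2*x - 8) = (x - 5)^2*(x - 3)*(x + 2)*(x - 4)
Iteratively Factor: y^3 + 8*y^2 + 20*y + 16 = (y + 2)*(y^2 + 6*y + 8) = (y + 2)*(y + 4)*(y + 2)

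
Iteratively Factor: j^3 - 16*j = (j - 4)*(j^2 + 4*j) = j*(j - 4)*(j + 4)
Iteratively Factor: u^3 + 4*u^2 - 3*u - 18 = (u - 2)*(u^2 + 6*u + 9) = (u - 2)*(u + 3)*(u + 3)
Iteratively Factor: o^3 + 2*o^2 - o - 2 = (o + 2)*(o^2 - 1) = (o - 1)*(o + 2)*(o + 1)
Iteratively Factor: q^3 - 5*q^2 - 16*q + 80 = (q - 4)*(q^2 - q - 20) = (q - 4)*(q + 4)*(q - 5)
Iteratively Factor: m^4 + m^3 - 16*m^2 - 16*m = (m)*(m^3 + m^2 - 16*m - 16) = m*(m + 4)*(m^2 - 3*m - 4) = m*(m + 1)*(m + 4)*(m - 4)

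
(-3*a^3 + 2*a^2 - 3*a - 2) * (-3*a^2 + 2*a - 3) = 9*a^5 - 12*a^4 + 22*a^3 - 6*a^2 + 5*a + 6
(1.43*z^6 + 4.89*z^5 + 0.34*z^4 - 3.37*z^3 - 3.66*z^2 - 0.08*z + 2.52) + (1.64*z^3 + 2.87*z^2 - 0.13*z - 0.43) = 1.43*z^6 + 4.89*z^5 + 0.34*z^4 - 1.73*z^3 - 0.79*z^2 - 0.21*z + 2.09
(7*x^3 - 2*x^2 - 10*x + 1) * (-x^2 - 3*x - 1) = -7*x^5 - 19*x^4 + 9*x^3 + 31*x^2 + 7*x - 1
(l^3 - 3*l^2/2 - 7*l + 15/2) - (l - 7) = l^3 - 3*l^2/2 - 8*l + 29/2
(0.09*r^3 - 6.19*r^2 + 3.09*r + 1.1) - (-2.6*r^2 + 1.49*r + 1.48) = 0.09*r^3 - 3.59*r^2 + 1.6*r - 0.38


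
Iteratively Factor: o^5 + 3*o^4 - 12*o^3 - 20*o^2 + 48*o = (o - 2)*(o^4 + 5*o^3 - 2*o^2 - 24*o) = (o - 2)*(o + 3)*(o^3 + 2*o^2 - 8*o) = (o - 2)^2*(o + 3)*(o^2 + 4*o) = (o - 2)^2*(o + 3)*(o + 4)*(o)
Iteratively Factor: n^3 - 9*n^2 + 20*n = (n - 5)*(n^2 - 4*n) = n*(n - 5)*(n - 4)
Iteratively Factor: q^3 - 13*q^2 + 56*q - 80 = (q - 5)*(q^2 - 8*q + 16) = (q - 5)*(q - 4)*(q - 4)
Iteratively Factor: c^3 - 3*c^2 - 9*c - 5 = (c + 1)*(c^2 - 4*c - 5) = (c - 5)*(c + 1)*(c + 1)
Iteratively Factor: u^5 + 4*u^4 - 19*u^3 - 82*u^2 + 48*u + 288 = (u - 4)*(u^4 + 8*u^3 + 13*u^2 - 30*u - 72) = (u - 4)*(u + 3)*(u^3 + 5*u^2 - 2*u - 24) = (u - 4)*(u + 3)*(u + 4)*(u^2 + u - 6) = (u - 4)*(u + 3)^2*(u + 4)*(u - 2)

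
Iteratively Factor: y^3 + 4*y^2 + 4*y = (y)*(y^2 + 4*y + 4) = y*(y + 2)*(y + 2)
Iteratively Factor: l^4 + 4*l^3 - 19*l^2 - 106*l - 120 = (l + 2)*(l^3 + 2*l^2 - 23*l - 60) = (l + 2)*(l + 4)*(l^2 - 2*l - 15) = (l + 2)*(l + 3)*(l + 4)*(l - 5)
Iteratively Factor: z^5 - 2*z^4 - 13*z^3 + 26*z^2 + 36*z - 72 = (z - 2)*(z^4 - 13*z^2 + 36) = (z - 2)^2*(z^3 + 2*z^2 - 9*z - 18) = (z - 2)^2*(z + 3)*(z^2 - z - 6) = (z - 3)*(z - 2)^2*(z + 3)*(z + 2)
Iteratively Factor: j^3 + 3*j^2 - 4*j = (j + 4)*(j^2 - j) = (j - 1)*(j + 4)*(j)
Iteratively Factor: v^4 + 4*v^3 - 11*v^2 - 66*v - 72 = (v + 2)*(v^3 + 2*v^2 - 15*v - 36) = (v + 2)*(v + 3)*(v^2 - v - 12) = (v + 2)*(v + 3)^2*(v - 4)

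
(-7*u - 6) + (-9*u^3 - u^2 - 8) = -9*u^3 - u^2 - 7*u - 14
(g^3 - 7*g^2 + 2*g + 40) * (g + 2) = g^4 - 5*g^3 - 12*g^2 + 44*g + 80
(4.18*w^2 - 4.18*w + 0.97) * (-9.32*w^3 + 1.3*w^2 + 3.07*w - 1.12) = -38.9576*w^5 + 44.3916*w^4 - 1.6418*w^3 - 16.2532*w^2 + 7.6595*w - 1.0864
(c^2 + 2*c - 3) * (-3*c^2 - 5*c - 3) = -3*c^4 - 11*c^3 - 4*c^2 + 9*c + 9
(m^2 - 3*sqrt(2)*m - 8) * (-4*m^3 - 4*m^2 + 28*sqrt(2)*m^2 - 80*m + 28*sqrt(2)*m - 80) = -4*m^5 - 4*m^4 + 40*sqrt(2)*m^4 - 216*m^3 + 40*sqrt(2)*m^3 - 216*m^2 + 16*sqrt(2)*m^2 + 16*sqrt(2)*m + 640*m + 640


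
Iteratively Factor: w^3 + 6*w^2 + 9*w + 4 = (w + 1)*(w^2 + 5*w + 4) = (w + 1)*(w + 4)*(w + 1)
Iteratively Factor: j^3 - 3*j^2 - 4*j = (j)*(j^2 - 3*j - 4) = j*(j - 4)*(j + 1)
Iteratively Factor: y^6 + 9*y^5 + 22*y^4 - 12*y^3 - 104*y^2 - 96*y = (y + 4)*(y^5 + 5*y^4 + 2*y^3 - 20*y^2 - 24*y) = (y + 3)*(y + 4)*(y^4 + 2*y^3 - 4*y^2 - 8*y) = (y + 2)*(y + 3)*(y + 4)*(y^3 - 4*y) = y*(y + 2)*(y + 3)*(y + 4)*(y^2 - 4) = y*(y - 2)*(y + 2)*(y + 3)*(y + 4)*(y + 2)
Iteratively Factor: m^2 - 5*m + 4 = (m - 4)*(m - 1)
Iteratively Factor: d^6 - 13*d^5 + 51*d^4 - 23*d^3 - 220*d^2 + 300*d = (d - 3)*(d^5 - 10*d^4 + 21*d^3 + 40*d^2 - 100*d) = (d - 3)*(d + 2)*(d^4 - 12*d^3 + 45*d^2 - 50*d) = (d - 3)*(d - 2)*(d + 2)*(d^3 - 10*d^2 + 25*d) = d*(d - 3)*(d - 2)*(d + 2)*(d^2 - 10*d + 25) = d*(d - 5)*(d - 3)*(d - 2)*(d + 2)*(d - 5)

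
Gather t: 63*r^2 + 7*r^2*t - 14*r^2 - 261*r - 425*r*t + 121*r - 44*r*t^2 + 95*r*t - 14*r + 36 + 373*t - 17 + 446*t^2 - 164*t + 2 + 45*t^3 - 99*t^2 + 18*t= 49*r^2 - 154*r + 45*t^3 + t^2*(347 - 44*r) + t*(7*r^2 - 330*r + 227) + 21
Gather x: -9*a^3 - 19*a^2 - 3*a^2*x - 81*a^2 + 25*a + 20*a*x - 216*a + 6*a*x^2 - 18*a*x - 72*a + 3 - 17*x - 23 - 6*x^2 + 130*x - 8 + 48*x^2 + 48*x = -9*a^3 - 100*a^2 - 263*a + x^2*(6*a + 42) + x*(-3*a^2 + 2*a + 161) - 28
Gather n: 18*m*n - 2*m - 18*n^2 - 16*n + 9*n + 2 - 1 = -2*m - 18*n^2 + n*(18*m - 7) + 1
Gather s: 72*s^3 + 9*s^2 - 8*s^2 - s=72*s^3 + s^2 - s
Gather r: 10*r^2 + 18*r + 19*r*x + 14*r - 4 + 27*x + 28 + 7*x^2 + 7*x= 10*r^2 + r*(19*x + 32) + 7*x^2 + 34*x + 24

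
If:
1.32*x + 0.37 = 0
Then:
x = -0.28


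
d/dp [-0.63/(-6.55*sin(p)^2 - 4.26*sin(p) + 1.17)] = -(8.253*sin(p) + 2.6838)*cos(p)/(6.55*sin(p)^2 + 4.26*sin(p) - 1.17)^2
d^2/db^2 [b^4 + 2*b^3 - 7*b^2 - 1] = 12*b^2 + 12*b - 14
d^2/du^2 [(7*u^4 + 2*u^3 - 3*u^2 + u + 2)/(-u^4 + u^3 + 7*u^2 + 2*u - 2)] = 2*(-9*u^9 - 138*u^8 - 141*u^7 - 191*u^6 - 192*u^5 + 183*u^4 + 57*u^3 - 312*u^2 - 162*u - 28)/(u^12 - 3*u^11 - 18*u^10 + 35*u^9 + 144*u^8 - 81*u^7 - 493*u^6 - 246*u^5 + 246*u^4 + 148*u^3 - 60*u^2 - 24*u + 8)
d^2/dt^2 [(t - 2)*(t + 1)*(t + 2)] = 6*t + 2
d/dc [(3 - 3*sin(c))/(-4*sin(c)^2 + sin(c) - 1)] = 12*(2 - sin(c))*sin(c)*cos(c)/(4*sin(c)^2 - sin(c) + 1)^2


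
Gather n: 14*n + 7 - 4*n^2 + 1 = -4*n^2 + 14*n + 8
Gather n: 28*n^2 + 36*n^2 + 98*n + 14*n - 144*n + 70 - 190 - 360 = 64*n^2 - 32*n - 480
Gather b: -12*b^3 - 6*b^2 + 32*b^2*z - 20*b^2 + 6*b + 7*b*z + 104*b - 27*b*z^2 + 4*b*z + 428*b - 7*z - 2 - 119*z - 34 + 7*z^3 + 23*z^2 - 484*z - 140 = -12*b^3 + b^2*(32*z - 26) + b*(-27*z^2 + 11*z + 538) + 7*z^3 + 23*z^2 - 610*z - 176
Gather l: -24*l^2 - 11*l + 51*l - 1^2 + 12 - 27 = -24*l^2 + 40*l - 16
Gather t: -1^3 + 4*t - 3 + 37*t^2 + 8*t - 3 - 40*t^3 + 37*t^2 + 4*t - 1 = -40*t^3 + 74*t^2 + 16*t - 8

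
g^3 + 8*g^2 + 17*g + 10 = (g + 1)*(g + 2)*(g + 5)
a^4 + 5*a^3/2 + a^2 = a^2*(a + 1/2)*(a + 2)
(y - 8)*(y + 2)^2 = y^3 - 4*y^2 - 28*y - 32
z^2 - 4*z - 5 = (z - 5)*(z + 1)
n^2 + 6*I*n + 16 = (n - 2*I)*(n + 8*I)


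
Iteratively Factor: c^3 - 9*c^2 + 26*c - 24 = (c - 2)*(c^2 - 7*c + 12) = (c - 4)*(c - 2)*(c - 3)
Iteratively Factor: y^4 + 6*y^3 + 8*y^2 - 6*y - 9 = (y + 3)*(y^3 + 3*y^2 - y - 3) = (y + 3)^2*(y^2 - 1) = (y + 1)*(y + 3)^2*(y - 1)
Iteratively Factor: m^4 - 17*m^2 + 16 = (m - 1)*(m^3 + m^2 - 16*m - 16) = (m - 1)*(m + 4)*(m^2 - 3*m - 4) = (m - 1)*(m + 1)*(m + 4)*(m - 4)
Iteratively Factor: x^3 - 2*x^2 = (x)*(x^2 - 2*x) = x^2*(x - 2)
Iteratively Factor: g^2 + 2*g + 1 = (g + 1)*(g + 1)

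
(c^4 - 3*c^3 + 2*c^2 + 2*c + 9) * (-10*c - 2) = -10*c^5 + 28*c^4 - 14*c^3 - 24*c^2 - 94*c - 18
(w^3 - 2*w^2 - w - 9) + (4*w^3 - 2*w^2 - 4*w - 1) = 5*w^3 - 4*w^2 - 5*w - 10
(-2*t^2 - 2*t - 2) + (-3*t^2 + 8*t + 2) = -5*t^2 + 6*t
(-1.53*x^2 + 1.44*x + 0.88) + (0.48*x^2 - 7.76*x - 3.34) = -1.05*x^2 - 6.32*x - 2.46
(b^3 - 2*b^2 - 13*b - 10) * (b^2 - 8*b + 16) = b^5 - 10*b^4 + 19*b^3 + 62*b^2 - 128*b - 160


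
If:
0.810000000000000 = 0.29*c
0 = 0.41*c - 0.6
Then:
No Solution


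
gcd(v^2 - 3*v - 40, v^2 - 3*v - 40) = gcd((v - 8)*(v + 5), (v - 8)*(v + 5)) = v^2 - 3*v - 40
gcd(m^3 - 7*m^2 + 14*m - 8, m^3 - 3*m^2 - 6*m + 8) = m^2 - 5*m + 4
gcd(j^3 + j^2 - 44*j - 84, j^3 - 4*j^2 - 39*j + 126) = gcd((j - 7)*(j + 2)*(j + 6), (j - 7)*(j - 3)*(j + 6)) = j^2 - j - 42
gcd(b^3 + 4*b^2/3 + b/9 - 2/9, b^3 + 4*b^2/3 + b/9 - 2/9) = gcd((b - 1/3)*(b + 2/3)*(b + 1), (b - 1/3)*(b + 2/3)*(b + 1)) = b^3 + 4*b^2/3 + b/9 - 2/9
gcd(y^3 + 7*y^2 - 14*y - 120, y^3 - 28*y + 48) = y^2 + 2*y - 24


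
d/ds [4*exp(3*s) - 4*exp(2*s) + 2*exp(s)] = (12*exp(2*s) - 8*exp(s) + 2)*exp(s)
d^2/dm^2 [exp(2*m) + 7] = 4*exp(2*m)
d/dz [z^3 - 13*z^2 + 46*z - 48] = 3*z^2 - 26*z + 46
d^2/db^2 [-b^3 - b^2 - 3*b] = -6*b - 2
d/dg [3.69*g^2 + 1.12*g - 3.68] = 7.38*g + 1.12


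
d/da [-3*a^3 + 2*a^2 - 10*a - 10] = -9*a^2 + 4*a - 10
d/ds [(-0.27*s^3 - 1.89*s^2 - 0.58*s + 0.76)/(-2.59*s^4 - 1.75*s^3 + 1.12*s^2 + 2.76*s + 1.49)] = (-0.6993*s^6 - 9.7902*s^5 - 8.1165*s^4 + 4.3532*s^3 - 1.7837*s^2 - 7.3346*s - 2.9618)/(6.7081*s^8 + 9.065*s^7 - 2.7391*s^6 - 18.2168*s^5 - 16.1238*s^4 + 0.9674*s^3 + 10.9552*s^2 + 8.2248*s + 2.2201)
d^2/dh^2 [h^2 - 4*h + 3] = 2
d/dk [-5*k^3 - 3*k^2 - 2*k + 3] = -15*k^2 - 6*k - 2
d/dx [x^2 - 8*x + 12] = 2*x - 8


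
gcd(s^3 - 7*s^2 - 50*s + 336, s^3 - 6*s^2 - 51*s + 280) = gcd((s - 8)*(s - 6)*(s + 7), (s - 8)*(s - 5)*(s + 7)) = s^2 - s - 56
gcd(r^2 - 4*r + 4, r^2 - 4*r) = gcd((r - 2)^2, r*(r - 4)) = 1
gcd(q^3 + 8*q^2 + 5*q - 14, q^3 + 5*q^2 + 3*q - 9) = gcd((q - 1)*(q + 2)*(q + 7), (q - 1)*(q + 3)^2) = q - 1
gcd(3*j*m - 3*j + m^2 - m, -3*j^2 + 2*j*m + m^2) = 3*j + m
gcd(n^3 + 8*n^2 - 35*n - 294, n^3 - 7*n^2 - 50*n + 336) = n^2 + n - 42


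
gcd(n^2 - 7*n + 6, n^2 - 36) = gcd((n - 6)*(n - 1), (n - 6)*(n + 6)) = n - 6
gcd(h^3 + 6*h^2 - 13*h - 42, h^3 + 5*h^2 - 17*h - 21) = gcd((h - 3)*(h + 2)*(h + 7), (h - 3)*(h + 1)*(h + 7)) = h^2 + 4*h - 21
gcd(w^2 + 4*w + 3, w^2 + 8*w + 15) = w + 3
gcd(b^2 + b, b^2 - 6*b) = b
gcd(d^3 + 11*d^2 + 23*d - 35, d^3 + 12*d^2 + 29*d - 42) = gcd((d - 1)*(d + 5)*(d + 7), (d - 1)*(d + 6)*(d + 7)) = d^2 + 6*d - 7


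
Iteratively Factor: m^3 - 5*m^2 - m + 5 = (m - 5)*(m^2 - 1) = (m - 5)*(m - 1)*(m + 1)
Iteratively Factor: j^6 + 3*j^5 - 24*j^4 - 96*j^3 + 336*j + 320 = (j + 2)*(j^5 + j^4 - 26*j^3 - 44*j^2 + 88*j + 160) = (j - 5)*(j + 2)*(j^4 + 6*j^3 + 4*j^2 - 24*j - 32) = (j - 5)*(j - 2)*(j + 2)*(j^3 + 8*j^2 + 20*j + 16) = (j - 5)*(j - 2)*(j + 2)*(j + 4)*(j^2 + 4*j + 4) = (j - 5)*(j - 2)*(j + 2)^2*(j + 4)*(j + 2)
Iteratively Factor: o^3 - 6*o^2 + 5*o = (o - 1)*(o^2 - 5*o) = (o - 5)*(o - 1)*(o)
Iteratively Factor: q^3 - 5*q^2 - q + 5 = (q + 1)*(q^2 - 6*q + 5) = (q - 5)*(q + 1)*(q - 1)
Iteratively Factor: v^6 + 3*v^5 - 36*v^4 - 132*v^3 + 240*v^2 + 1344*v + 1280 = (v - 5)*(v^5 + 8*v^4 + 4*v^3 - 112*v^2 - 320*v - 256) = (v - 5)*(v - 4)*(v^4 + 12*v^3 + 52*v^2 + 96*v + 64) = (v - 5)*(v - 4)*(v + 4)*(v^3 + 8*v^2 + 20*v + 16) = (v - 5)*(v - 4)*(v + 2)*(v + 4)*(v^2 + 6*v + 8) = (v - 5)*(v - 4)*(v + 2)*(v + 4)^2*(v + 2)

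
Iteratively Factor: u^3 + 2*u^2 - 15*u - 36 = (u - 4)*(u^2 + 6*u + 9) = (u - 4)*(u + 3)*(u + 3)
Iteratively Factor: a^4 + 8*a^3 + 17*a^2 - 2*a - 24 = (a + 4)*(a^3 + 4*a^2 + a - 6) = (a + 3)*(a + 4)*(a^2 + a - 2) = (a + 2)*(a + 3)*(a + 4)*(a - 1)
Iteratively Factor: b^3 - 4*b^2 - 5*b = (b - 5)*(b^2 + b) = b*(b - 5)*(b + 1)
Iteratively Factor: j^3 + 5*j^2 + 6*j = (j + 2)*(j^2 + 3*j) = (j + 2)*(j + 3)*(j)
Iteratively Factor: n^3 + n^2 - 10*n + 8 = (n + 4)*(n^2 - 3*n + 2) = (n - 2)*(n + 4)*(n - 1)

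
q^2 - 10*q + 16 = (q - 8)*(q - 2)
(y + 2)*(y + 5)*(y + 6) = y^3 + 13*y^2 + 52*y + 60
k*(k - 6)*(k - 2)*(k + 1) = k^4 - 7*k^3 + 4*k^2 + 12*k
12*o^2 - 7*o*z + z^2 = (-4*o + z)*(-3*o + z)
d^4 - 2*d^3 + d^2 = d^2*(d - 1)^2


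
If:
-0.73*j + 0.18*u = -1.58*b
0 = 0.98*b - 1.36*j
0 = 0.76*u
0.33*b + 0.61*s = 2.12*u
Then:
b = 0.00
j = 0.00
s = 0.00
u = 0.00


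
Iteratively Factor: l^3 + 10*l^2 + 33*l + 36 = (l + 3)*(l^2 + 7*l + 12) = (l + 3)*(l + 4)*(l + 3)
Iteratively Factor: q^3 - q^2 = (q - 1)*(q^2) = q*(q - 1)*(q)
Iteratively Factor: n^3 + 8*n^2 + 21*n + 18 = (n + 2)*(n^2 + 6*n + 9) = (n + 2)*(n + 3)*(n + 3)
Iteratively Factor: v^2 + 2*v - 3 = (v - 1)*(v + 3)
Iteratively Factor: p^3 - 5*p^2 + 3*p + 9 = (p - 3)*(p^2 - 2*p - 3) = (p - 3)*(p + 1)*(p - 3)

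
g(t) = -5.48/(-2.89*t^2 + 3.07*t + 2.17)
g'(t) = -5.48*(5.78*t - 3.07)/(-2.89*t^2 + 3.07*t + 2.17)^2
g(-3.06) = 0.16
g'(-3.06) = 0.10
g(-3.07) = 0.16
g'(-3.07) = 0.10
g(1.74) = 4.43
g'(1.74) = -24.98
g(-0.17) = -3.50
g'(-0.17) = 9.07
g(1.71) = 5.32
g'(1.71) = -35.13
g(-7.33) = 0.03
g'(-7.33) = 0.01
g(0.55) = -1.84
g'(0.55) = -0.07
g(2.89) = 0.42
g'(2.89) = -0.44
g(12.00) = 0.01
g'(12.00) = -0.00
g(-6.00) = 0.05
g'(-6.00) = 0.01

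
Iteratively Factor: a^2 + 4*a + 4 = (a + 2)*(a + 2)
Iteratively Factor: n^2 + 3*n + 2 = (n + 2)*(n + 1)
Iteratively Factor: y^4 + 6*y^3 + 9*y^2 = (y + 3)*(y^3 + 3*y^2) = (y + 3)^2*(y^2) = y*(y + 3)^2*(y)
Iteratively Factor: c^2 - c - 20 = (c - 5)*(c + 4)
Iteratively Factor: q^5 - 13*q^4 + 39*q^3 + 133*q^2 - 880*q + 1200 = (q - 5)*(q^4 - 8*q^3 - q^2 + 128*q - 240) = (q - 5)*(q - 3)*(q^3 - 5*q^2 - 16*q + 80) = (q - 5)*(q - 3)*(q + 4)*(q^2 - 9*q + 20) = (q - 5)^2*(q - 3)*(q + 4)*(q - 4)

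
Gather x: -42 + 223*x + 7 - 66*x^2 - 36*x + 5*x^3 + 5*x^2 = 5*x^3 - 61*x^2 + 187*x - 35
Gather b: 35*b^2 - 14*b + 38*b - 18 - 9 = 35*b^2 + 24*b - 27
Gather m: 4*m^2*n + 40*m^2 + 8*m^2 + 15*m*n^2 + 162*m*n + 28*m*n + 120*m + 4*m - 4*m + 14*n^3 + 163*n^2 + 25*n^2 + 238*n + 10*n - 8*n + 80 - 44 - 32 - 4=m^2*(4*n + 48) + m*(15*n^2 + 190*n + 120) + 14*n^3 + 188*n^2 + 240*n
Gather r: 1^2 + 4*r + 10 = 4*r + 11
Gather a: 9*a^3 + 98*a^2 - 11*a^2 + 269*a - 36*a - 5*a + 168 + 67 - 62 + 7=9*a^3 + 87*a^2 + 228*a + 180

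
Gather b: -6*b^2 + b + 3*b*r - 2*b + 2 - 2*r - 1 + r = -6*b^2 + b*(3*r - 1) - r + 1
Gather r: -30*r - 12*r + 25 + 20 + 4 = 49 - 42*r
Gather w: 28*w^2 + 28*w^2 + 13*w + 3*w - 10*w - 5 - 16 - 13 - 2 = 56*w^2 + 6*w - 36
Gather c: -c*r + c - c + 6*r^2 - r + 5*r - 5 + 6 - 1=-c*r + 6*r^2 + 4*r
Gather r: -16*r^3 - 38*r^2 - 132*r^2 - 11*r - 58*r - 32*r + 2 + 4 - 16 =-16*r^3 - 170*r^2 - 101*r - 10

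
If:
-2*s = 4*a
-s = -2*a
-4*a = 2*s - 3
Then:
No Solution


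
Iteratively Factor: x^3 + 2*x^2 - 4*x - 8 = (x + 2)*(x^2 - 4) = (x + 2)^2*(x - 2)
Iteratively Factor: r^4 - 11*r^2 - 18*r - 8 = (r + 1)*(r^3 - r^2 - 10*r - 8) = (r + 1)*(r + 2)*(r^2 - 3*r - 4) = (r + 1)^2*(r + 2)*(r - 4)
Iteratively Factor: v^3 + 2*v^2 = (v)*(v^2 + 2*v) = v*(v + 2)*(v)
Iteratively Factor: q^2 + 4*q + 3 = (q + 3)*(q + 1)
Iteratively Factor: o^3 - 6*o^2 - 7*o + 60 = (o - 5)*(o^2 - o - 12) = (o - 5)*(o - 4)*(o + 3)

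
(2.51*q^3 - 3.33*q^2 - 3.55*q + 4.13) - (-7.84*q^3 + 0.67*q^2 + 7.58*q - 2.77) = 10.35*q^3 - 4.0*q^2 - 11.13*q + 6.9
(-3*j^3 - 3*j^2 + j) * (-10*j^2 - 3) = 30*j^5 + 30*j^4 - j^3 + 9*j^2 - 3*j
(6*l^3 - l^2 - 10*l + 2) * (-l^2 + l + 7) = -6*l^5 + 7*l^4 + 51*l^3 - 19*l^2 - 68*l + 14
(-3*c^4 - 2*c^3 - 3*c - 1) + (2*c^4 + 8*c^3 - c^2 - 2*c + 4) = -c^4 + 6*c^3 - c^2 - 5*c + 3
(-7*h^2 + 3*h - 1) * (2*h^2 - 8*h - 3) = -14*h^4 + 62*h^3 - 5*h^2 - h + 3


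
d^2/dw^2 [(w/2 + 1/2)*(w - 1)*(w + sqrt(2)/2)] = 3*w + sqrt(2)/2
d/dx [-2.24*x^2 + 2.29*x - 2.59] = 2.29 - 4.48*x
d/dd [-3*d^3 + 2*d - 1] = 2 - 9*d^2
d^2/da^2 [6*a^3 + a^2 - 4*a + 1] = 36*a + 2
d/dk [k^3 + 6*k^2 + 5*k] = 3*k^2 + 12*k + 5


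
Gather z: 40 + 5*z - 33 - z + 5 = 4*z + 12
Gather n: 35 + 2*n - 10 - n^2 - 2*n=25 - n^2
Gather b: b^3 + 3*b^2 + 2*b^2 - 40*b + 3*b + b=b^3 + 5*b^2 - 36*b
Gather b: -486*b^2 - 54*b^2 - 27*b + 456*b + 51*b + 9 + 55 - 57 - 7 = -540*b^2 + 480*b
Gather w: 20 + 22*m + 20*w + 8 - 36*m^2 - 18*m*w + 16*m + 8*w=-36*m^2 + 38*m + w*(28 - 18*m) + 28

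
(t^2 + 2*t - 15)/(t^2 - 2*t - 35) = (t - 3)/(t - 7)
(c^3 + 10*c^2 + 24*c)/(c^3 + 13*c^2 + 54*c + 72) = c/(c + 3)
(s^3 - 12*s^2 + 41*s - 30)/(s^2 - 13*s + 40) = (s^2 - 7*s + 6)/(s - 8)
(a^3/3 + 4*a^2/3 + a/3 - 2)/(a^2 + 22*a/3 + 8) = (a^3 + 4*a^2 + a - 6)/(3*a^2 + 22*a + 24)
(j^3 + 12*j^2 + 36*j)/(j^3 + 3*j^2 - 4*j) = (j^2 + 12*j + 36)/(j^2 + 3*j - 4)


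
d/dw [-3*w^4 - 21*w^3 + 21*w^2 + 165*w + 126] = -12*w^3 - 63*w^2 + 42*w + 165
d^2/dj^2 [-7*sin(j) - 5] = 7*sin(j)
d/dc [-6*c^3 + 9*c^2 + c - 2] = -18*c^2 + 18*c + 1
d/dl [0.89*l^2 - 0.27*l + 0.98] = 1.78*l - 0.27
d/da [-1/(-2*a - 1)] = -2/(2*a + 1)^2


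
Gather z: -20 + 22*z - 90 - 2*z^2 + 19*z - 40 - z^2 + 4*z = -3*z^2 + 45*z - 150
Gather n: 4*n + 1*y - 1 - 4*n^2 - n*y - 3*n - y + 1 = -4*n^2 + n*(1 - y)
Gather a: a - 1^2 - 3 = a - 4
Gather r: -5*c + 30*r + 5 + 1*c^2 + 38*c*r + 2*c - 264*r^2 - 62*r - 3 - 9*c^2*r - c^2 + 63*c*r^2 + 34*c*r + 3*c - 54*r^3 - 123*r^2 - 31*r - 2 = -54*r^3 + r^2*(63*c - 387) + r*(-9*c^2 + 72*c - 63)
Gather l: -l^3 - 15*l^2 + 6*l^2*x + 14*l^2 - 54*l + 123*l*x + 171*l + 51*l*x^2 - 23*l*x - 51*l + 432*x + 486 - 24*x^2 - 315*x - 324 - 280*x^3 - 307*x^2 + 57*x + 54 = -l^3 + l^2*(6*x - 1) + l*(51*x^2 + 100*x + 66) - 280*x^3 - 331*x^2 + 174*x + 216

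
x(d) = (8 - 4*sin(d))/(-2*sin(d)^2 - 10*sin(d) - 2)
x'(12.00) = 7.43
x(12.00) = 3.64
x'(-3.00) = -208.75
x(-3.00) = -13.62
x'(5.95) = 64.90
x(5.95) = 8.81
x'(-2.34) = -2.46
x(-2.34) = 2.62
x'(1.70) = -0.07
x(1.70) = -0.29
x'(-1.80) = -0.33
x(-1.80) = 2.04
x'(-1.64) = -0.09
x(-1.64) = 2.00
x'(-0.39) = 30.18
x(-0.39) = 6.29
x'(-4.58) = -0.08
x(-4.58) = -0.29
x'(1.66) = -0.05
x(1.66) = -0.29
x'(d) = (8 - 4*sin(d))*(4*sin(d)*cos(d) + 10*cos(d))/(-2*sin(d)^2 - 10*sin(d) - 2)^2 - 4*cos(d)/(-2*sin(d)^2 - 10*sin(d) - 2)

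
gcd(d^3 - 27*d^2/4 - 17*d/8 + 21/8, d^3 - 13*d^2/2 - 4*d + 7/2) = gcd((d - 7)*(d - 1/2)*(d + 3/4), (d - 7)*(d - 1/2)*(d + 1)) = d^2 - 15*d/2 + 7/2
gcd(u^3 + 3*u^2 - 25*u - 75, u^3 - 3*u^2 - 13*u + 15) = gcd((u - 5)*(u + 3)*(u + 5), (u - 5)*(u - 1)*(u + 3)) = u^2 - 2*u - 15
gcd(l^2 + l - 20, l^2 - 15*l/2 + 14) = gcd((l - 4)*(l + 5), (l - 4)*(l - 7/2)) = l - 4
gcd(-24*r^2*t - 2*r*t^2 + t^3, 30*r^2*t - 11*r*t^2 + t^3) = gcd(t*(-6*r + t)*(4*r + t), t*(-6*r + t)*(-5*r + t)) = 6*r*t - t^2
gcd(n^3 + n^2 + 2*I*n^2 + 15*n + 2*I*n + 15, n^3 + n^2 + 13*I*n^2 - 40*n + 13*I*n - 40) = n^2 + n*(1 + 5*I) + 5*I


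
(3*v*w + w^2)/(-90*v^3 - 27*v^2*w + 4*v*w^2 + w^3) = w/(-30*v^2 + v*w + w^2)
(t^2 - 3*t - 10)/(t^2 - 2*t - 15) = (t + 2)/(t + 3)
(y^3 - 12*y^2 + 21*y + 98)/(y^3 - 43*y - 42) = (y^2 - 5*y - 14)/(y^2 + 7*y + 6)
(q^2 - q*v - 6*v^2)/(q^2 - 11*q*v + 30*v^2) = (q^2 - q*v - 6*v^2)/(q^2 - 11*q*v + 30*v^2)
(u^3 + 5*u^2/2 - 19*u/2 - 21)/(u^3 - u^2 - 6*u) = (u + 7/2)/u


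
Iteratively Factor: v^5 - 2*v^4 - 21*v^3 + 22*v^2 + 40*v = (v + 1)*(v^4 - 3*v^3 - 18*v^2 + 40*v) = (v + 1)*(v + 4)*(v^3 - 7*v^2 + 10*v) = v*(v + 1)*(v + 4)*(v^2 - 7*v + 10) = v*(v - 5)*(v + 1)*(v + 4)*(v - 2)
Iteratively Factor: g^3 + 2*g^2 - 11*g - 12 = (g - 3)*(g^2 + 5*g + 4) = (g - 3)*(g + 4)*(g + 1)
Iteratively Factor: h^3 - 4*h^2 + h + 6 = (h + 1)*(h^2 - 5*h + 6) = (h - 2)*(h + 1)*(h - 3)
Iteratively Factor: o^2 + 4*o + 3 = (o + 3)*(o + 1)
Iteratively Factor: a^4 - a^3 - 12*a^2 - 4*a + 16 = (a - 4)*(a^3 + 3*a^2 - 4) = (a - 4)*(a + 2)*(a^2 + a - 2) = (a - 4)*(a - 1)*(a + 2)*(a + 2)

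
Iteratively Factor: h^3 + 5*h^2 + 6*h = (h + 2)*(h^2 + 3*h) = h*(h + 2)*(h + 3)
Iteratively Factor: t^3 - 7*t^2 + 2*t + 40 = (t + 2)*(t^2 - 9*t + 20) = (t - 5)*(t + 2)*(t - 4)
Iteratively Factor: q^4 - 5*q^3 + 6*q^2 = (q)*(q^3 - 5*q^2 + 6*q) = q*(q - 3)*(q^2 - 2*q) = q*(q - 3)*(q - 2)*(q)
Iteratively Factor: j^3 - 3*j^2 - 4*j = (j - 4)*(j^2 + j) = (j - 4)*(j + 1)*(j)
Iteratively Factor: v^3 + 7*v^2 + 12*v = (v)*(v^2 + 7*v + 12) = v*(v + 4)*(v + 3)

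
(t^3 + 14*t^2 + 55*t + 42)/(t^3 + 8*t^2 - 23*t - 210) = (t + 1)/(t - 5)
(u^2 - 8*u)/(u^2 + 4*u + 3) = u*(u - 8)/(u^2 + 4*u + 3)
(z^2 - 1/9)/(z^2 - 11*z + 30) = (z^2 - 1/9)/(z^2 - 11*z + 30)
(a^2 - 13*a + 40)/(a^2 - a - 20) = (a - 8)/(a + 4)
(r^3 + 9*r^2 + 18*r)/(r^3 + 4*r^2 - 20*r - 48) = r*(r + 3)/(r^2 - 2*r - 8)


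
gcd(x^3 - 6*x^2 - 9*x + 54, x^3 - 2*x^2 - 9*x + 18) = x^2 - 9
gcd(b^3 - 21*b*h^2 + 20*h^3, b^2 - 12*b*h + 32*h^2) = b - 4*h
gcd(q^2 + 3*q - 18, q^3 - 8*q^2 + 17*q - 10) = 1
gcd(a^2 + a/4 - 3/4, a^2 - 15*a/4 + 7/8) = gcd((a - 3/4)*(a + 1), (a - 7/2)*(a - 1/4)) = 1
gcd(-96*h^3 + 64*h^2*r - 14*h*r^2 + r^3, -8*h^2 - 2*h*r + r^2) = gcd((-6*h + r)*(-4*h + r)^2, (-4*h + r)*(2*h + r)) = -4*h + r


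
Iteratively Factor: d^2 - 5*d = (d - 5)*(d)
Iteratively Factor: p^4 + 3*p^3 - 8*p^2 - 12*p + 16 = (p - 1)*(p^3 + 4*p^2 - 4*p - 16) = (p - 2)*(p - 1)*(p^2 + 6*p + 8) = (p - 2)*(p - 1)*(p + 2)*(p + 4)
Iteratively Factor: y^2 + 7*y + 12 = (y + 4)*(y + 3)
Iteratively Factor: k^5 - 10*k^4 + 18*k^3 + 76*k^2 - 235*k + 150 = (k - 5)*(k^4 - 5*k^3 - 7*k^2 + 41*k - 30) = (k - 5)*(k + 3)*(k^3 - 8*k^2 + 17*k - 10) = (k - 5)*(k - 1)*(k + 3)*(k^2 - 7*k + 10) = (k - 5)^2*(k - 1)*(k + 3)*(k - 2)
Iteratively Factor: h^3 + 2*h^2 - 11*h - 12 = (h + 4)*(h^2 - 2*h - 3) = (h - 3)*(h + 4)*(h + 1)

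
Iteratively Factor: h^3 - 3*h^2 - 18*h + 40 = (h - 5)*(h^2 + 2*h - 8) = (h - 5)*(h + 4)*(h - 2)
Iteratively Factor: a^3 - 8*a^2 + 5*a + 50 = (a - 5)*(a^2 - 3*a - 10) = (a - 5)^2*(a + 2)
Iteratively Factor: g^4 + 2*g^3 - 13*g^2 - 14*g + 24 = (g + 4)*(g^3 - 2*g^2 - 5*g + 6) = (g + 2)*(g + 4)*(g^2 - 4*g + 3) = (g - 1)*(g + 2)*(g + 4)*(g - 3)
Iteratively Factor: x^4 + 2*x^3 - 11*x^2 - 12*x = (x + 4)*(x^3 - 2*x^2 - 3*x) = x*(x + 4)*(x^2 - 2*x - 3) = x*(x - 3)*(x + 4)*(x + 1)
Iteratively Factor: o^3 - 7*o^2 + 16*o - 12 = (o - 3)*(o^2 - 4*o + 4) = (o - 3)*(o - 2)*(o - 2)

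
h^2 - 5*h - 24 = (h - 8)*(h + 3)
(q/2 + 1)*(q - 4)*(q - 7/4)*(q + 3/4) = q^4/2 - 3*q^3/2 - 117*q^2/32 + 85*q/16 + 21/4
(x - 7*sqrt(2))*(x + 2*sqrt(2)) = x^2 - 5*sqrt(2)*x - 28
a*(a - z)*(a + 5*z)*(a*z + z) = a^4*z + 4*a^3*z^2 + a^3*z - 5*a^2*z^3 + 4*a^2*z^2 - 5*a*z^3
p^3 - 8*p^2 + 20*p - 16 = (p - 4)*(p - 2)^2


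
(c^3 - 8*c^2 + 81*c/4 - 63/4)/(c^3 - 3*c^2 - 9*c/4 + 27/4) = (2*c - 7)/(2*c + 3)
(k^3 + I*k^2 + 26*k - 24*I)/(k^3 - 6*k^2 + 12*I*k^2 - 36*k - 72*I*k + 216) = (k^2 - 5*I*k - 4)/(k^2 + 6*k*(-1 + I) - 36*I)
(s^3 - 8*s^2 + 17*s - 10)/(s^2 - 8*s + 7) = (s^2 - 7*s + 10)/(s - 7)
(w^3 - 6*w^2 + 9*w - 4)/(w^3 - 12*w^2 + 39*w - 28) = (w - 1)/(w - 7)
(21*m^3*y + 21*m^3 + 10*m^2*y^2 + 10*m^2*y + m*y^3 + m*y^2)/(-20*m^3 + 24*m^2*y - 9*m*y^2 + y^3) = m*(21*m^2*y + 21*m^2 + 10*m*y^2 + 10*m*y + y^3 + y^2)/(-20*m^3 + 24*m^2*y - 9*m*y^2 + y^3)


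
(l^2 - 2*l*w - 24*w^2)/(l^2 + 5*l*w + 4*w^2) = (l - 6*w)/(l + w)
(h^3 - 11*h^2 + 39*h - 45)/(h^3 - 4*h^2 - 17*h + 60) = (h - 3)/(h + 4)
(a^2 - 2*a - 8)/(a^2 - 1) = (a^2 - 2*a - 8)/(a^2 - 1)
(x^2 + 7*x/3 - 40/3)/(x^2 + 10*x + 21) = (3*x^2 + 7*x - 40)/(3*(x^2 + 10*x + 21))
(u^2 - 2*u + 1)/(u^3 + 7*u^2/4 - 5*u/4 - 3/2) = 4*(u - 1)/(4*u^2 + 11*u + 6)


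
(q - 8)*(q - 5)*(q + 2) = q^3 - 11*q^2 + 14*q + 80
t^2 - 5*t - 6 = (t - 6)*(t + 1)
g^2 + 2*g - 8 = (g - 2)*(g + 4)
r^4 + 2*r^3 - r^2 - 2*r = r*(r - 1)*(r + 1)*(r + 2)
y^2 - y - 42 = (y - 7)*(y + 6)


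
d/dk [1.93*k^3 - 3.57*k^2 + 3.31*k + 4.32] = 5.79*k^2 - 7.14*k + 3.31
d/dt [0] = 0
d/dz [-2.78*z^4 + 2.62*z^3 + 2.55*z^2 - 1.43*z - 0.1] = -11.12*z^3 + 7.86*z^2 + 5.1*z - 1.43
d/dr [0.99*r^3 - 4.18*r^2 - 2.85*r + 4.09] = 2.97*r^2 - 8.36*r - 2.85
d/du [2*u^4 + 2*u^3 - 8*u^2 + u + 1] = 8*u^3 + 6*u^2 - 16*u + 1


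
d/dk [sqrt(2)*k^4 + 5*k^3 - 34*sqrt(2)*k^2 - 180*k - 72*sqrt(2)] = 4*sqrt(2)*k^3 + 15*k^2 - 68*sqrt(2)*k - 180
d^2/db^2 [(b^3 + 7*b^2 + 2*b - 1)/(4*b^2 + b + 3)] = 2*(-7*b^3 - 291*b^2 - 57*b + 68)/(64*b^6 + 48*b^5 + 156*b^4 + 73*b^3 + 117*b^2 + 27*b + 27)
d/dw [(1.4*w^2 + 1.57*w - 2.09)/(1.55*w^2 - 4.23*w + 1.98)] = (-8.3555*w^2 + 12.023*w - 5.7321)/(2.4025*w^4 - 13.113*w^3 + 24.0309*w^2 - 16.7508*w + 3.9204)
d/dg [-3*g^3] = -9*g^2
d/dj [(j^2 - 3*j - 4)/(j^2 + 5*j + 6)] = 2*(4*j^2 + 10*j + 1)/(j^4 + 10*j^3 + 37*j^2 + 60*j + 36)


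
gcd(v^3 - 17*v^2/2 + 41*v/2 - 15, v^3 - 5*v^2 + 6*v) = v - 2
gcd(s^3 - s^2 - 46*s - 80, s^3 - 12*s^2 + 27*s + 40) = s - 8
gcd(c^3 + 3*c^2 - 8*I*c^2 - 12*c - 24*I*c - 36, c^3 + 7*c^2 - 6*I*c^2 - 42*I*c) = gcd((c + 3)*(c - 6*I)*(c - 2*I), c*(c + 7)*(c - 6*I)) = c - 6*I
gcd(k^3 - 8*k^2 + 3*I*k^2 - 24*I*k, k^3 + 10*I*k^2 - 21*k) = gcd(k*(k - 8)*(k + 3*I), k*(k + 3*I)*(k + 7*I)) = k^2 + 3*I*k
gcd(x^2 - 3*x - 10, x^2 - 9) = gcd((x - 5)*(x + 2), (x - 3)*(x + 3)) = 1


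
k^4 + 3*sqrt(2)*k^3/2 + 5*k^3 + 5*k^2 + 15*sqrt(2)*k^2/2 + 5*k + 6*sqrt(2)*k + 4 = (k + 1)*(k + 4)*(k + sqrt(2)/2)*(k + sqrt(2))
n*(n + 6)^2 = n^3 + 12*n^2 + 36*n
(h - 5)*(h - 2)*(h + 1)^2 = h^4 - 5*h^3 - 3*h^2 + 13*h + 10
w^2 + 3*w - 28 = (w - 4)*(w + 7)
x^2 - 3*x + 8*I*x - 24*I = (x - 3)*(x + 8*I)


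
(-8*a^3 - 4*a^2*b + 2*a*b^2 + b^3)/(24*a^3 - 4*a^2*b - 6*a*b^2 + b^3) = (-2*a - b)/(6*a - b)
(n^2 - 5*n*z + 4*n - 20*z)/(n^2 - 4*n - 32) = (n - 5*z)/(n - 8)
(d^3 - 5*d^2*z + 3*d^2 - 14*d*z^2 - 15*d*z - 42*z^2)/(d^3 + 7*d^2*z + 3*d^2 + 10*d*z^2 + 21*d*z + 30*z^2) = (d - 7*z)/(d + 5*z)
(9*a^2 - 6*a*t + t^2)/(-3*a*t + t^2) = (-3*a + t)/t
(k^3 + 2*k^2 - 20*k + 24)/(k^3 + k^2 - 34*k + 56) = (k^2 + 4*k - 12)/(k^2 + 3*k - 28)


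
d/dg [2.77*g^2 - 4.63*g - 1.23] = 5.54*g - 4.63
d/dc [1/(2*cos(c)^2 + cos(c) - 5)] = (4*cos(c) + 1)*sin(c)/(cos(c) + cos(2*c) - 4)^2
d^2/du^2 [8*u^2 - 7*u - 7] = 16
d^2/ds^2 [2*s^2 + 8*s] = 4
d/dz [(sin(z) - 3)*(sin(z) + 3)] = sin(2*z)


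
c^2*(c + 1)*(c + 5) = c^4 + 6*c^3 + 5*c^2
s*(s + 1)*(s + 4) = s^3 + 5*s^2 + 4*s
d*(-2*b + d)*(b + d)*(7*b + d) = -14*b^3*d - 9*b^2*d^2 + 6*b*d^3 + d^4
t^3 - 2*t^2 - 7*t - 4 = (t - 4)*(t + 1)^2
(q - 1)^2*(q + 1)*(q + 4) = q^4 + 3*q^3 - 5*q^2 - 3*q + 4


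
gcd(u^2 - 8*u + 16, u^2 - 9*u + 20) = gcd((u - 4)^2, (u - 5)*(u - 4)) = u - 4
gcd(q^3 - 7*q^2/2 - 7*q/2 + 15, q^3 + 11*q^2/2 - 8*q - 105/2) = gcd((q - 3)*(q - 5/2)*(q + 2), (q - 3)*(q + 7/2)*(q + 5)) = q - 3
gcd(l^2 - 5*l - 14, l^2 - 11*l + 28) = l - 7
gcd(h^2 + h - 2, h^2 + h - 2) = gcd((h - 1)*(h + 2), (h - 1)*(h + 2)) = h^2 + h - 2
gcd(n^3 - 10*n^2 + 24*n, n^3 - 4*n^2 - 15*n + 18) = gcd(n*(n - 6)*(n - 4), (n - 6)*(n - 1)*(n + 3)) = n - 6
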